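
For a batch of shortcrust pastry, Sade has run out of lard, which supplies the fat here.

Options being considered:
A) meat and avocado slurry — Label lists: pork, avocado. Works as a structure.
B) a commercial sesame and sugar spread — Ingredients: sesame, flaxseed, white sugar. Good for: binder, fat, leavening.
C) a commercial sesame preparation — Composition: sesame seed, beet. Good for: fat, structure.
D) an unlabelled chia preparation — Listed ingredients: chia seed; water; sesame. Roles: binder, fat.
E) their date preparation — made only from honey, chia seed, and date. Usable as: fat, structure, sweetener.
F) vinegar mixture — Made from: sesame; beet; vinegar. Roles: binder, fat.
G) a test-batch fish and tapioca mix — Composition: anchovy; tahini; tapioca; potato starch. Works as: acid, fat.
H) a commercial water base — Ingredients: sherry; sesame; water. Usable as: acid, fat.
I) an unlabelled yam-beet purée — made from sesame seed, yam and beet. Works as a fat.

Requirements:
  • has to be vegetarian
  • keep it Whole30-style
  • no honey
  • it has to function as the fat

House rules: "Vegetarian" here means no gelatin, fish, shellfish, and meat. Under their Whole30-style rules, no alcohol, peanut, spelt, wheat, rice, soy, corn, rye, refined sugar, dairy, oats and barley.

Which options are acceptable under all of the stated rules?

C, D, F, I

A: not usable as a fat; has pork, so not vegetarian — out
B: has white sugar, so not Whole30-style — reject
C: all constraints satisfied — keep
D: every rule checks out — keep
E: has honey, so not honey-free — reject
F: only sesame, beet, and vinegar; none excluded — keep
G: has anchovy, so not vegetarian — reject
H: has sherry, so not Whole30-style — out
I: only sesame seed, yam and beet; none excluded — valid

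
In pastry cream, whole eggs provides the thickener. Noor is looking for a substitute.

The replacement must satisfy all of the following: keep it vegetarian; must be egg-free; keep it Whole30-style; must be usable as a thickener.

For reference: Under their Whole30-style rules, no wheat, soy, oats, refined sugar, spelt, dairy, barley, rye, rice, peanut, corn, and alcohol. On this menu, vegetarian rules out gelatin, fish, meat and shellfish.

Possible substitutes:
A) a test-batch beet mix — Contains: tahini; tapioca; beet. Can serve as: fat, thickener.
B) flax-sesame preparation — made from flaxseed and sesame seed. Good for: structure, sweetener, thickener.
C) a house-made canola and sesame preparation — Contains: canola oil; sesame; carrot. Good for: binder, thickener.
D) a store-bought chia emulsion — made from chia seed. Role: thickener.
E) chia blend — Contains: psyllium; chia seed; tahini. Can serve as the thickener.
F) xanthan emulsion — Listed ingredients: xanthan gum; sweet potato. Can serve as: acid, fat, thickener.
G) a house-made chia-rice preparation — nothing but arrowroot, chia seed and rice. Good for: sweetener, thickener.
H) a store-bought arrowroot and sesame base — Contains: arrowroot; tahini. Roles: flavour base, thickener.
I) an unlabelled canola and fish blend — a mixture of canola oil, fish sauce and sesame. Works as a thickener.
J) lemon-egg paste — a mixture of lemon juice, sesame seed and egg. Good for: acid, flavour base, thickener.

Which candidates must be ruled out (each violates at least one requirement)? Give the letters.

A: only tahini, beet, and tapioca; none excluded — OK
B: only sesame seed and flaxseed; none excluded — valid
C: nothing on the exclusion list — valid
D: works as a thickener, Whole30-style, vegetarian — valid
E: nothing on the exclusion list — keep
F: only xanthan gum and sweet potato; none excluded — valid
G: has rice, so not Whole30-style — no
H: no egg, Whole30-style — valid
I: has fish sauce, so not vegetarian — no
J: has egg, so not egg-free — no

G, I, J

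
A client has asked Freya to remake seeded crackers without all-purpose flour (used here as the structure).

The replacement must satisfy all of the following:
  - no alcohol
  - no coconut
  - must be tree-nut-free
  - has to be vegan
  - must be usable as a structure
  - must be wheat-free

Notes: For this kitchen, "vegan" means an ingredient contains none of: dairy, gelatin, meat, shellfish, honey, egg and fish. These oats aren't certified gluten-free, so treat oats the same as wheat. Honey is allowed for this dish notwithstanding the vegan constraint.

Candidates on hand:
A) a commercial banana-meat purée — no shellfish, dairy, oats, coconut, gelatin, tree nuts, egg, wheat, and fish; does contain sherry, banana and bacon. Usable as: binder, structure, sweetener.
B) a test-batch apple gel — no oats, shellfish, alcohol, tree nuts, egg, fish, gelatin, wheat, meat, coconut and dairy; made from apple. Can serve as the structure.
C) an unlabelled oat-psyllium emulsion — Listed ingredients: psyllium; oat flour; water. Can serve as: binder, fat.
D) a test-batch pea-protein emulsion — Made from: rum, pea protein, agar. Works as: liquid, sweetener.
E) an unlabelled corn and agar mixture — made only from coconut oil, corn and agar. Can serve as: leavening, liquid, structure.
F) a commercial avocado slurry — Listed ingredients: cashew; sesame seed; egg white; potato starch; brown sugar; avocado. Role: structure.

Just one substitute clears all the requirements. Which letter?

A: has bacon, so not vegan; has sherry, so not alcohol-free — reject
B: nothing on the exclusion list — keep
C: not usable as a structure; has oat flour, so not wheat-free — out
D: not usable as a structure; has rum, so not alcohol-free — out
E: has coconut oil, so not coconut-free — reject
F: has egg white, so not vegan; has cashew, so not tree-nut-free — out

B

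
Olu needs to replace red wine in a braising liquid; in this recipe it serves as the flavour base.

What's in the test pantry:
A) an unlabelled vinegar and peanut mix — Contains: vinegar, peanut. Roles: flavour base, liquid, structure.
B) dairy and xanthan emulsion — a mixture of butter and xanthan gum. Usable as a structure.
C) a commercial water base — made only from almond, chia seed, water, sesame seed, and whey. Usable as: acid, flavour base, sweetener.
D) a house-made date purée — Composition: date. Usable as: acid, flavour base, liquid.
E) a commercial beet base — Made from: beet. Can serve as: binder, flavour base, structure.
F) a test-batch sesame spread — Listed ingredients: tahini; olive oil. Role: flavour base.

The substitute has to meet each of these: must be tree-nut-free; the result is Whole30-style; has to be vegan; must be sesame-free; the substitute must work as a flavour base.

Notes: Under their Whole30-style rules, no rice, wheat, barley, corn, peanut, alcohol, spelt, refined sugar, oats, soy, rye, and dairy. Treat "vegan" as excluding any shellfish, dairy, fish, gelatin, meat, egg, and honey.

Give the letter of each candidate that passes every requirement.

D, E

A: has peanut, so not Whole30-style — out
B: not usable as a flavour base; has butter, so not Whole30-style (and 1 more) — out
C: has whey, so not Whole30-style; has whey, so not vegan (and 2 more) — reject
D: only date; none excluded — keep
E: all constraints satisfied — valid
F: has tahini, so not sesame-free — reject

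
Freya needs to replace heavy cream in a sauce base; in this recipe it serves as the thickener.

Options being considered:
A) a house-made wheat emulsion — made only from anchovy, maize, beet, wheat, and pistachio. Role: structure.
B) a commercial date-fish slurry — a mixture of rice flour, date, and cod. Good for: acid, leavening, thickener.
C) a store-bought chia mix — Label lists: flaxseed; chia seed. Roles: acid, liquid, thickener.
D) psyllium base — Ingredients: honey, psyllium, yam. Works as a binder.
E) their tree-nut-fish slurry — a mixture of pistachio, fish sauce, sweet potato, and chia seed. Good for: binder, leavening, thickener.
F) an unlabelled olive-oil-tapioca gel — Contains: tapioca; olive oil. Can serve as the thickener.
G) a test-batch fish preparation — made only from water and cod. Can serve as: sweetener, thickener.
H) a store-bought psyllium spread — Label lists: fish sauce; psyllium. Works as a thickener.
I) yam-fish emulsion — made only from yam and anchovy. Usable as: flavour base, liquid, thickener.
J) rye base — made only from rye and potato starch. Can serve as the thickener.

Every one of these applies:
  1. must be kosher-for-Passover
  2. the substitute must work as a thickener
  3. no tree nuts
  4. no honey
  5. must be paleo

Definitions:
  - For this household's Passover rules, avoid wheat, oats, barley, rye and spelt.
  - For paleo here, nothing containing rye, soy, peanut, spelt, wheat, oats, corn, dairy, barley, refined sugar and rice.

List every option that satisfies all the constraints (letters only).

C, F, G, H, I

A: not usable as a thickener; has wheat, so not kosher-for-Passover (and 2 more) — out
B: has rice flour, so not paleo — reject
C: only flaxseed and chia seed; none excluded — valid
D: not usable as a thickener; has honey, so not honey-free — out
E: has pistachio, so not tree-nut-free — reject
F: paleo, no tree nuts — valid
G: only cod and water; none excluded — valid
H: only fish sauce and psyllium; none excluded — keep
I: only anchovy and yam; none excluded — keep
J: has rye, so not kosher-for-Passover; has rye, so not paleo — out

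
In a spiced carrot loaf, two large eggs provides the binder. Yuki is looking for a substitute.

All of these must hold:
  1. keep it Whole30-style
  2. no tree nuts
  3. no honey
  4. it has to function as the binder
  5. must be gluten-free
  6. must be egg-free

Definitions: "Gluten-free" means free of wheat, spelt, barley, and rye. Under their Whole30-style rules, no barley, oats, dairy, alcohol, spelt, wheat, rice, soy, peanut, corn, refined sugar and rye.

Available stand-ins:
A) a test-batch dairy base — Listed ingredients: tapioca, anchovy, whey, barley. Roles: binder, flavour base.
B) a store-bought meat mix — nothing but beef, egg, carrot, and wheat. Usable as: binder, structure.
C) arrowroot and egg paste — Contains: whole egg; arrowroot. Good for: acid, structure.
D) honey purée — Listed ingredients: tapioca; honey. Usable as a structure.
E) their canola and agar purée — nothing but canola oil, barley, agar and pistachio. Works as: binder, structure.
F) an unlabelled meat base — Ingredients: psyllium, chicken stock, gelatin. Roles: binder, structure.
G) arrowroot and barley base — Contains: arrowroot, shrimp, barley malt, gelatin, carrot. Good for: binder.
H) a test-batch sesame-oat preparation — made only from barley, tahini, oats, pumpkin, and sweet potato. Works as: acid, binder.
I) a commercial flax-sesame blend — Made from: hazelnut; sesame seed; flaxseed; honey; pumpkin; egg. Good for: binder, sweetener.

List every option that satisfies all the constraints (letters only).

A: has barley, so not gluten-free; has barley, so not Whole30-style — no
B: has wheat, so not gluten-free; has wheat, so not Whole30-style (and 1 more) — out
C: not usable as a binder; has whole egg, so not egg-free — out
D: not usable as a binder; has honey, so not honey-free — no
E: has barley, so not gluten-free; has barley, so not Whole30-style (and 1 more) — reject
F: nothing on the exclusion list — valid
G: has barley malt, so not gluten-free; has barley malt, so not Whole30-style — no
H: has barley, so not gluten-free; has barley, so not Whole30-style — out
I: has egg, so not egg-free; has honey, so not honey-free (and 1 more) — no

F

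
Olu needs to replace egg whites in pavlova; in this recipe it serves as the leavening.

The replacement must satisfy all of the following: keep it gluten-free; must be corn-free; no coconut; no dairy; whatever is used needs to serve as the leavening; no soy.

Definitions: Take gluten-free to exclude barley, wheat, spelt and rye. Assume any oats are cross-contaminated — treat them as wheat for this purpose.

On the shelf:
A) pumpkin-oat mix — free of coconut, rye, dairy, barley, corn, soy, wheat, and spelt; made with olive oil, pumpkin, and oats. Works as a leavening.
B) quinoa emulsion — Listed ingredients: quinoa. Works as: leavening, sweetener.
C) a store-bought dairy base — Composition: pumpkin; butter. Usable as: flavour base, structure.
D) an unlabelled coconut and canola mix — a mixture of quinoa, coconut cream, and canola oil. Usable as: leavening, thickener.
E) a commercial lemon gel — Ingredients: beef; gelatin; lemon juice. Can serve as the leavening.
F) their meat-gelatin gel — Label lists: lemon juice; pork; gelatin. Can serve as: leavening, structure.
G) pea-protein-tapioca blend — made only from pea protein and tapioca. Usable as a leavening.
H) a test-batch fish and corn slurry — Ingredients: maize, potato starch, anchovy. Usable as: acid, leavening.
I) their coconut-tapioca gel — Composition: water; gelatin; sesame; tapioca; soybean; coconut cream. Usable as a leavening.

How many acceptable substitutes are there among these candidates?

4

A: has oats, so not gluten-free — out
B: only quinoa; none excluded — OK
C: not usable as a leavening; has butter, so not dairy-free — reject
D: has coconut cream, so not coconut-free — reject
E: only gelatin, beef, and lemon juice; none excluded — OK
F: all constraints satisfied — keep
G: no dairy, no soy — valid
H: has maize, so not corn-free — no
I: has coconut cream, so not coconut-free; has soybean, so not soy-free — no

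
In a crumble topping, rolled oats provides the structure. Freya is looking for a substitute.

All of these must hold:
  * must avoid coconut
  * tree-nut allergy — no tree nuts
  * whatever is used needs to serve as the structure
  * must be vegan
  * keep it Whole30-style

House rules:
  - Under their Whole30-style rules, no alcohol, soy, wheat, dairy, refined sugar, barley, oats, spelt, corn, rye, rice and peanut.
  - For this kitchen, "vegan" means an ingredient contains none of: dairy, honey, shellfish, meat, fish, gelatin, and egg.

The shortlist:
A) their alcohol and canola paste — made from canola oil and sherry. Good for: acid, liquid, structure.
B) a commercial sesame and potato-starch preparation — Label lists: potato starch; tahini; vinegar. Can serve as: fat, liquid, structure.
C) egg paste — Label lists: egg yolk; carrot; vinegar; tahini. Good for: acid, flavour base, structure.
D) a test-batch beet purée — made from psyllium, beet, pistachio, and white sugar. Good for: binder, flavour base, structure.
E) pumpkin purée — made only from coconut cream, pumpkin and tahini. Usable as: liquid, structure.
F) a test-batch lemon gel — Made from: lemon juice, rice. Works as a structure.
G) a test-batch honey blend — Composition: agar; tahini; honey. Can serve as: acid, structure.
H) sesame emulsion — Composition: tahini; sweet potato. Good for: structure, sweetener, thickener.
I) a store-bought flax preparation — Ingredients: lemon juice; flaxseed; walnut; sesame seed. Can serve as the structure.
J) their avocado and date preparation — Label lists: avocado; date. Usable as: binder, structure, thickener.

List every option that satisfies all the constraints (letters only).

A: has sherry, so not Whole30-style — no
B: only tahini, potato starch and vinegar; none excluded — valid
C: has egg yolk, so not vegan — out
D: has white sugar, so not Whole30-style; has pistachio, so not tree-nut-free — reject
E: has coconut cream, so not coconut-free — out
F: has rice, so not Whole30-style — no
G: has honey, so not vegan — reject
H: all constraints satisfied — OK
I: has walnut, so not tree-nut-free — out
J: works as a structure, Whole30-style, no tree nuts — keep

B, H, J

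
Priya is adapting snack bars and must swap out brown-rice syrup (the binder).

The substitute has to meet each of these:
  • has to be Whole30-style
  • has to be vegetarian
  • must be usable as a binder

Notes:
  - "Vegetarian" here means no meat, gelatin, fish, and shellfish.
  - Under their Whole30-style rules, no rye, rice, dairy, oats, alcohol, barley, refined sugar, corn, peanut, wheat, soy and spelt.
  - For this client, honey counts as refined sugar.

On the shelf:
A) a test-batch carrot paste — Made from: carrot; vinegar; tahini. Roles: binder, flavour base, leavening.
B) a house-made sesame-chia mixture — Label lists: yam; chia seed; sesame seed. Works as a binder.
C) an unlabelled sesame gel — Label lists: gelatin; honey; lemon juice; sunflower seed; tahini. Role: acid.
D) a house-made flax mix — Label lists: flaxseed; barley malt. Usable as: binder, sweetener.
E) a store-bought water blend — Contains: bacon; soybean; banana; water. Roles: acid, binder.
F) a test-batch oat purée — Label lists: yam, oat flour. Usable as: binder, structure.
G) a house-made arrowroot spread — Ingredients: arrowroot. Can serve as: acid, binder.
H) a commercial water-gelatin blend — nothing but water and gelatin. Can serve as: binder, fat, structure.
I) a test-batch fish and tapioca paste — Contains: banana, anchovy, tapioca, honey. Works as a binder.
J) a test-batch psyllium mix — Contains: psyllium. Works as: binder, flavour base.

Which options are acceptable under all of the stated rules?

A: nothing on the exclusion list — valid
B: every rule checks out — OK
C: not usable as a binder; has gelatin, so not vegetarian (and 1 more) — reject
D: has barley malt, so not Whole30-style — reject
E: has bacon, so not vegetarian; has soybean, so not Whole30-style — reject
F: has oat flour, so not Whole30-style — reject
G: Whole30-style, vegetarian — OK
H: has gelatin, so not vegetarian — reject
I: has anchovy, so not vegetarian; has honey, so not Whole30-style — reject
J: only psyllium; none excluded — keep

A, B, G, J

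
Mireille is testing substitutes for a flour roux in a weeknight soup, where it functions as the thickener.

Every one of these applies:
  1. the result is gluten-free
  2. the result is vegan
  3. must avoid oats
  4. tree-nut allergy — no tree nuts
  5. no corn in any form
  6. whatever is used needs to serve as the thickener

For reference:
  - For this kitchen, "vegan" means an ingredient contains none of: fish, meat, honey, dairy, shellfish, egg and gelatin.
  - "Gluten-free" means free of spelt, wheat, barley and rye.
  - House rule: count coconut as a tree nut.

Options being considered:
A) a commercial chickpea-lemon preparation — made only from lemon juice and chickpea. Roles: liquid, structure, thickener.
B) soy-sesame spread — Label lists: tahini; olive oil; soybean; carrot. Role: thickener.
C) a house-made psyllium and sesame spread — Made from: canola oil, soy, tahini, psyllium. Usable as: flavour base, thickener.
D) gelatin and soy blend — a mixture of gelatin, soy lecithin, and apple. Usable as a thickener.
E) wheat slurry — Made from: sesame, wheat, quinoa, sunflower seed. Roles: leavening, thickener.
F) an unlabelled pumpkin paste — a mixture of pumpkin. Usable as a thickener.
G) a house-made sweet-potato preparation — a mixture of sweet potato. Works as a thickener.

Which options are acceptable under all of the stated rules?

A, B, C, F, G

A: nothing on the exclusion list — OK
B: tahini and soybean etc. — none of it excluded — OK
C: works as a thickener, gluten-free, tree-nut-free — OK
D: has gelatin, so not vegan — no
E: has wheat, so not gluten-free — out
F: works as a thickener, gluten-free, no corn — valid
G: only sweet potato; none excluded — keep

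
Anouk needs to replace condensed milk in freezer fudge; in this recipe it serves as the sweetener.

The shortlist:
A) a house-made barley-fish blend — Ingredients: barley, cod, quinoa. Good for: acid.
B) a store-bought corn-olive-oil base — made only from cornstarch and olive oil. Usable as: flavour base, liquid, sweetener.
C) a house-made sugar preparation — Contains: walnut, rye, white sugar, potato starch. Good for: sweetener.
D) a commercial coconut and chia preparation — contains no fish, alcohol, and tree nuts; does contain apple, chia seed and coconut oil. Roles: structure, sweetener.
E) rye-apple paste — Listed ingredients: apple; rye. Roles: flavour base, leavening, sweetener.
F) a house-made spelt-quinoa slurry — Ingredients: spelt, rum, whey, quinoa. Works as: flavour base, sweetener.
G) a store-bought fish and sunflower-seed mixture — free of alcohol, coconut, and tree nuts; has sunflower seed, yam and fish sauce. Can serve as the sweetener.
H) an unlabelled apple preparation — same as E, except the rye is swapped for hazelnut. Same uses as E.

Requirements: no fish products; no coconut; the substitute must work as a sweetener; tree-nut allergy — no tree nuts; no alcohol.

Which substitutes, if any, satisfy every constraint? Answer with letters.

A: not usable as a sweetener; has cod, so not fish-free — out
B: no coconut, no alcohol — keep
C: has walnut, so not tree-nut-free — out
D: has coconut oil, so not coconut-free — no
E: all constraints satisfied — OK
F: has rum, so not alcohol-free — no
G: has fish sauce, so not fish-free — reject
H: has hazelnut, so not tree-nut-free — out

B, E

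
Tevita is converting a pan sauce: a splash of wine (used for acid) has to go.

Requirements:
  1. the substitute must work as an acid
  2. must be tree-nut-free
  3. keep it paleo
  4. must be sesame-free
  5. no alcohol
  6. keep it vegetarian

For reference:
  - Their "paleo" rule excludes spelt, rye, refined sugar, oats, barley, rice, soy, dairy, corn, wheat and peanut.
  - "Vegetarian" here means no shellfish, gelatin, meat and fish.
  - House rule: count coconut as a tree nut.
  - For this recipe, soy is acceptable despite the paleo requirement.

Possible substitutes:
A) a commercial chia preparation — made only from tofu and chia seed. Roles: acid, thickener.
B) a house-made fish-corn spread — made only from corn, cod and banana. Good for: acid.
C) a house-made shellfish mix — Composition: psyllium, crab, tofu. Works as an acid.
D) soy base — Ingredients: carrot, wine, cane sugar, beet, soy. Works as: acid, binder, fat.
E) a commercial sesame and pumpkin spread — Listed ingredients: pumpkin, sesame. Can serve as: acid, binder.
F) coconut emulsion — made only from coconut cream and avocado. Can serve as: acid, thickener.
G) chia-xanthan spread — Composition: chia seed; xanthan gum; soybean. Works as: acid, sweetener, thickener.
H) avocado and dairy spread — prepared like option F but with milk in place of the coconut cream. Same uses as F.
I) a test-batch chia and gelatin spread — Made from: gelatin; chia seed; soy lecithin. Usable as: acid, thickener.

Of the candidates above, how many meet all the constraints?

A: soy is permitted under the paleo carve-out; nothing else excluded — OK
B: has corn, so not paleo; has cod, so not vegetarian — out
C: has crab, so not vegetarian — out
D: has cane sugar, so not paleo; has wine, so not alcohol-free — no
E: has sesame, so not sesame-free — reject
F: has coconut cream, so not tree-nut-free — out
G: soy is permitted under the paleo carve-out; nothing else excluded — OK
H: has milk, so not paleo — out
I: has gelatin, so not vegetarian — out

2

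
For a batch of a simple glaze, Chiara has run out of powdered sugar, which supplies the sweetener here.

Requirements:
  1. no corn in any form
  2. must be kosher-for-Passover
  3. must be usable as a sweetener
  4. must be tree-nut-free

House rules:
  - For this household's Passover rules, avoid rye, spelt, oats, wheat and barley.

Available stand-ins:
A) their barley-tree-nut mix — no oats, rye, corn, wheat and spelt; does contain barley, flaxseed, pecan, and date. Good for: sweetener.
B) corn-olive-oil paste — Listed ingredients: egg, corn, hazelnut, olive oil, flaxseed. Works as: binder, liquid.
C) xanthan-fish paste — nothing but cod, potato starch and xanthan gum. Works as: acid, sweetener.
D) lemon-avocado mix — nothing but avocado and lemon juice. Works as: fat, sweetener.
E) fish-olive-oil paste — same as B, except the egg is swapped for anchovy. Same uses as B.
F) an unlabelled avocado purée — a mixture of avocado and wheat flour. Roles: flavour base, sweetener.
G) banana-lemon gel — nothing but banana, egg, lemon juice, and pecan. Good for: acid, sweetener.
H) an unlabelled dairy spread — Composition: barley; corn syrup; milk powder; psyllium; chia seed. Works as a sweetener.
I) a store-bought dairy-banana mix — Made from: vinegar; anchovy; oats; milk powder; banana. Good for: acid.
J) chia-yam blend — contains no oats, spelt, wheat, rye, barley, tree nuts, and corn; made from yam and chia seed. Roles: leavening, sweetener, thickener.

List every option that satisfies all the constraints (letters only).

C, D, J

A: has barley, so not kosher-for-Passover; has pecan, so not tree-nut-free — reject
B: not usable as a sweetener; has hazelnut, so not tree-nut-free (and 1 more) — no
C: kosher-for-Passover, no tree nuts — valid
D: no corn, no tree nuts — valid
E: not usable as a sweetener; has hazelnut, so not tree-nut-free (and 1 more) — out
F: has wheat flour, so not kosher-for-Passover — reject
G: has pecan, so not tree-nut-free — out
H: has barley, so not kosher-for-Passover; has corn syrup, so not corn-free — reject
I: not usable as a sweetener; has oats, so not kosher-for-Passover — out
J: no corn, kosher-for-Passover — OK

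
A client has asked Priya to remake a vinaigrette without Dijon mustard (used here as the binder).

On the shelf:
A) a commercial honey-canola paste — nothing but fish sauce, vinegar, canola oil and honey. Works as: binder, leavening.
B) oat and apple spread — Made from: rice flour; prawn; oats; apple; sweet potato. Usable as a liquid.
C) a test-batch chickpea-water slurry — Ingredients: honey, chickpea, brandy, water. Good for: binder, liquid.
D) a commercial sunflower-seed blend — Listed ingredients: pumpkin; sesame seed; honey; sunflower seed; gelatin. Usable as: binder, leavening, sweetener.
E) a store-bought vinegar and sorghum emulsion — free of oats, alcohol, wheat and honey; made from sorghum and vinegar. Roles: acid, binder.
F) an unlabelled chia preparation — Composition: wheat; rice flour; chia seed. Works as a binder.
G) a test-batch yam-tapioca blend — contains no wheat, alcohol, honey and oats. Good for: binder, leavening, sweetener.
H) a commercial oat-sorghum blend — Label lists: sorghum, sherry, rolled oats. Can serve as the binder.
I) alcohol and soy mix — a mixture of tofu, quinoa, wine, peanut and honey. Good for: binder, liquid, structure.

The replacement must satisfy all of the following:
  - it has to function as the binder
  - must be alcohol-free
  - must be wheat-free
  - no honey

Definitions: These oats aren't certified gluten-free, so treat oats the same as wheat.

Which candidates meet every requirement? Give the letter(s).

E, G

A: has honey, so not honey-free — reject
B: not usable as a binder; has oats, so not wheat-free — out
C: has honey, so not honey-free; has brandy, so not alcohol-free — no
D: has honey, so not honey-free — no
E: every rule checks out — OK
F: has wheat, so not wheat-free — reject
G: all constraints satisfied — keep
H: has rolled oats, so not wheat-free; has sherry, so not alcohol-free — reject
I: has honey, so not honey-free; has wine, so not alcohol-free — no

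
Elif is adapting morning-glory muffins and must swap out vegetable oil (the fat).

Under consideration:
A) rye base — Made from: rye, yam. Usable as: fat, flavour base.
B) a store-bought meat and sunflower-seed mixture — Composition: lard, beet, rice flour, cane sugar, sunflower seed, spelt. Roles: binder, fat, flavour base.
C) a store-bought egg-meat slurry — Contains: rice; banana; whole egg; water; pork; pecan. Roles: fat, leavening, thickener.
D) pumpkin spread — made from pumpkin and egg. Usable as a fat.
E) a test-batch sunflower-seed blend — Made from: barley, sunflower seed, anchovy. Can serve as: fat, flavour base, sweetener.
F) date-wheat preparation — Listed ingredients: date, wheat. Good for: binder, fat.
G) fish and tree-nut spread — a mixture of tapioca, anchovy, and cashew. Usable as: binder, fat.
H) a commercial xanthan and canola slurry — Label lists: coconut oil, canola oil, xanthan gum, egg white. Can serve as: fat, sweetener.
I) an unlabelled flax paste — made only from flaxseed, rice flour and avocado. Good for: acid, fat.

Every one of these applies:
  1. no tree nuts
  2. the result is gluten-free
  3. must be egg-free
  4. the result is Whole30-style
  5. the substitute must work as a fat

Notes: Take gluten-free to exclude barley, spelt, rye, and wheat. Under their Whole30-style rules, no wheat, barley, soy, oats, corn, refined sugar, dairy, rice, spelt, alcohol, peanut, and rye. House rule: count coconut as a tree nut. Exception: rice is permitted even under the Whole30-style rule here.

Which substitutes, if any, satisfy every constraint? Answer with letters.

I

A: has rye, so not gluten-free; has rye, so not Whole30-style — no
B: has spelt, so not gluten-free; has spelt, so not Whole30-style — out
C: has pecan, so not tree-nut-free; has whole egg, so not egg-free — reject
D: has egg, so not egg-free — out
E: has barley, so not gluten-free; has barley, so not Whole30-style — out
F: has wheat, so not gluten-free; has wheat, so not Whole30-style — no
G: has cashew, so not tree-nut-free — no
H: has coconut oil, so not tree-nut-free; has egg white, so not egg-free — reject
I: rice is permitted under the Whole30-style carve-out; nothing else excluded — keep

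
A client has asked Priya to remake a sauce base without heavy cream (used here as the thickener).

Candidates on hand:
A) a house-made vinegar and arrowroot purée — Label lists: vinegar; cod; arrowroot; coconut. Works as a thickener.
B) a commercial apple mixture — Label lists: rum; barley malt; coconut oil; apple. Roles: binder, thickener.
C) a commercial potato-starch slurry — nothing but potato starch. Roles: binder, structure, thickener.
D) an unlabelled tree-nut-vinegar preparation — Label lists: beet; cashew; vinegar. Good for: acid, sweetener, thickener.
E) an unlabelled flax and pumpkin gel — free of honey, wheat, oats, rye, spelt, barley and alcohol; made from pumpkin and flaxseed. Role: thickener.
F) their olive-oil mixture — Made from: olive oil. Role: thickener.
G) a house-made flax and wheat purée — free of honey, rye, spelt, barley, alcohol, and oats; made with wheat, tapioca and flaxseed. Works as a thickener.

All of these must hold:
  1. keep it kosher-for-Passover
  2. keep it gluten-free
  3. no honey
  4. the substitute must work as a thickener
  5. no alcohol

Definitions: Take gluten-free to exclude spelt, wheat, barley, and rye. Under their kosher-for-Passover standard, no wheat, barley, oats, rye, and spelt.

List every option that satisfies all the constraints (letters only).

A, C, D, E, F

A: coconut and cod etc. — none of it excluded — valid
B: has barley malt, so not gluten-free; has barley malt, so not kosher-for-Passover (and 1 more) — out
C: works as a thickener, no alcohol, no honey — keep
D: no alcohol, gluten-free — OK
E: works as a thickener, no alcohol, gluten-free — OK
F: no honey, gluten-free — OK
G: has wheat, so not gluten-free; has wheat, so not kosher-for-Passover — out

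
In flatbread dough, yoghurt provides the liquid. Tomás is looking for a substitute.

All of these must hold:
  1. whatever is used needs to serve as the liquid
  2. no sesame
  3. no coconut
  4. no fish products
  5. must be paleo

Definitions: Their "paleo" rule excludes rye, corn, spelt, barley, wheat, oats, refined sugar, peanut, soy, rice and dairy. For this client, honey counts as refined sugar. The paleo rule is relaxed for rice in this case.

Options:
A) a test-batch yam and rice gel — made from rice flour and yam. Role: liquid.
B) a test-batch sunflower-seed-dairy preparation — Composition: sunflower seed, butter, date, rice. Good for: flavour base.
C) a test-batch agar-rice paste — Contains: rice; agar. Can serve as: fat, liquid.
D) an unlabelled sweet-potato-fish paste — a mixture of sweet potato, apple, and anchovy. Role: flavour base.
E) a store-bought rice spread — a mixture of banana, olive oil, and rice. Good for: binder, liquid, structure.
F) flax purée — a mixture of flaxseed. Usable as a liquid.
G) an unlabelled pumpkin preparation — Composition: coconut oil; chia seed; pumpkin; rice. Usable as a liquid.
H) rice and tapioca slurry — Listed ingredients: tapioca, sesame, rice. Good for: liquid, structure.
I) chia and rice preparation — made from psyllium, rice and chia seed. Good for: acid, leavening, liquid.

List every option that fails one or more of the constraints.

B, D, G, H

A: rice is permitted under the paleo carve-out; nothing else excluded — keep
B: not usable as a liquid; has butter, so not paleo — out
C: rice is permitted under the paleo carve-out; nothing else excluded — keep
D: not usable as a liquid; has anchovy, so not fish-free — no
E: rice is permitted under the paleo carve-out; nothing else excluded — valid
F: only flaxseed; none excluded — valid
G: has coconut oil, so not coconut-free — no
H: has sesame, so not sesame-free — out
I: rice is permitted under the paleo carve-out; nothing else excluded — keep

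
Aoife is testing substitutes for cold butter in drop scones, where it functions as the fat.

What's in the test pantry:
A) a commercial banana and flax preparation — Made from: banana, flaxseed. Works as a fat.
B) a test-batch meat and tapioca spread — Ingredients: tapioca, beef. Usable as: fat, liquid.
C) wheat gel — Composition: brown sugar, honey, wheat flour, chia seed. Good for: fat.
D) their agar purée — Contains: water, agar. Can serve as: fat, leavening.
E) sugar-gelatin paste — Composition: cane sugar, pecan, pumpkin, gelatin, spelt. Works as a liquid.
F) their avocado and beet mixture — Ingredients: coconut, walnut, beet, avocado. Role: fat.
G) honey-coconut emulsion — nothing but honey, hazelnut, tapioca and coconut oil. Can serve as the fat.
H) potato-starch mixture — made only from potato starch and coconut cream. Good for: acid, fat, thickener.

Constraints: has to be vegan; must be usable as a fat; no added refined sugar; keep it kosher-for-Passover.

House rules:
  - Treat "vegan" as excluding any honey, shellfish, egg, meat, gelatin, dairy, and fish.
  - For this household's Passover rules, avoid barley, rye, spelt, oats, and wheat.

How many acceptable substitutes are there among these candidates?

4

A: all constraints satisfied — valid
B: has beef, so not vegan — out
C: has honey, so not vegan; has wheat flour, so not kosher-for-Passover (and 1 more) — reject
D: kosher-for-Passover, vegan — keep
E: not usable as a fat; has gelatin, so not vegan (and 2 more) — no
F: coconut and walnut etc. — none of it excluded — OK
G: has honey, so not vegan — reject
H: only coconut cream and potato starch; none excluded — keep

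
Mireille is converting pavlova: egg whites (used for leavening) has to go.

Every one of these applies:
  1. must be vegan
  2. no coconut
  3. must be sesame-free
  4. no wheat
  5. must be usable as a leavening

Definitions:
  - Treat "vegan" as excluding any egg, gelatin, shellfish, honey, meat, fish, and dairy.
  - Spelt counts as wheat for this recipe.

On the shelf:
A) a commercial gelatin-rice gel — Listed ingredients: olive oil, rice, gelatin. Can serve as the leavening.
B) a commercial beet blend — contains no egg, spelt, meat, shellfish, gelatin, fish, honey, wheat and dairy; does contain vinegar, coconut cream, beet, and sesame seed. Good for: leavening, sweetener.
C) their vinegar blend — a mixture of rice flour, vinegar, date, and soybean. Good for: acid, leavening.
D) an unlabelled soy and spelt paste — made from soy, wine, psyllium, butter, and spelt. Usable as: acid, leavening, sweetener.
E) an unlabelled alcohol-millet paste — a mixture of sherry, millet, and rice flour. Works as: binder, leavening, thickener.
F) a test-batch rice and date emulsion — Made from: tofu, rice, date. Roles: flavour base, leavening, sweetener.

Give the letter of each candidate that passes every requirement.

C, E, F

A: has gelatin, so not vegan — no
B: has coconut cream, so not coconut-free; has sesame seed, so not sesame-free — out
C: wheat-free, no sesame — keep
D: has butter, so not vegan; has spelt, so not wheat-free — reject
E: every rule checks out — OK
F: only rice, tofu and date; none excluded — valid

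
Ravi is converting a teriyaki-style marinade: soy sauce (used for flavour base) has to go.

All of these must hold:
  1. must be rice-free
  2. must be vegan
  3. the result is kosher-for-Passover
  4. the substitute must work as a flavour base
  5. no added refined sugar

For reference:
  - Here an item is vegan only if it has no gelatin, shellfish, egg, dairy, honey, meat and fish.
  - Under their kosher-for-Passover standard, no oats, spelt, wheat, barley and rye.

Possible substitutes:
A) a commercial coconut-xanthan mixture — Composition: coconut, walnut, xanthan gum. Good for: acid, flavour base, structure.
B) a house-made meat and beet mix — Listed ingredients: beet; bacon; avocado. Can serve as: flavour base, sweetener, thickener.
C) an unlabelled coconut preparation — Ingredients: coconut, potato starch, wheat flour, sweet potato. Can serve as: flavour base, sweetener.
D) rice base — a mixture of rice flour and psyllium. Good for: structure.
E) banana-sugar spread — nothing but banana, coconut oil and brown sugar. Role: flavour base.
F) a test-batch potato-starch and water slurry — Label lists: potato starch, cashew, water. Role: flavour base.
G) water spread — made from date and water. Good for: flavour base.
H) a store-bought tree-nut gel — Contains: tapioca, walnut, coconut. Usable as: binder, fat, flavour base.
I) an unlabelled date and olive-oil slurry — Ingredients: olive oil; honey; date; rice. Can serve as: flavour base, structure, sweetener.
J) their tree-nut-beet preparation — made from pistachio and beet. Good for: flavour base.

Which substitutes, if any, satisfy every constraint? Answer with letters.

A: all constraints satisfied — OK
B: has bacon, so not vegan — no
C: has wheat flour, so not kosher-for-Passover — reject
D: not usable as a flavour base; has rice flour, so not rice-free — no
E: has brown sugar, so not no-added-sugar — reject
F: only cashew, water, and potato starch; none excluded — valid
G: only date and water; none excluded — keep
H: every rule checks out — OK
I: has honey, so not vegan; has rice, so not rice-free — no
J: all constraints satisfied — OK

A, F, G, H, J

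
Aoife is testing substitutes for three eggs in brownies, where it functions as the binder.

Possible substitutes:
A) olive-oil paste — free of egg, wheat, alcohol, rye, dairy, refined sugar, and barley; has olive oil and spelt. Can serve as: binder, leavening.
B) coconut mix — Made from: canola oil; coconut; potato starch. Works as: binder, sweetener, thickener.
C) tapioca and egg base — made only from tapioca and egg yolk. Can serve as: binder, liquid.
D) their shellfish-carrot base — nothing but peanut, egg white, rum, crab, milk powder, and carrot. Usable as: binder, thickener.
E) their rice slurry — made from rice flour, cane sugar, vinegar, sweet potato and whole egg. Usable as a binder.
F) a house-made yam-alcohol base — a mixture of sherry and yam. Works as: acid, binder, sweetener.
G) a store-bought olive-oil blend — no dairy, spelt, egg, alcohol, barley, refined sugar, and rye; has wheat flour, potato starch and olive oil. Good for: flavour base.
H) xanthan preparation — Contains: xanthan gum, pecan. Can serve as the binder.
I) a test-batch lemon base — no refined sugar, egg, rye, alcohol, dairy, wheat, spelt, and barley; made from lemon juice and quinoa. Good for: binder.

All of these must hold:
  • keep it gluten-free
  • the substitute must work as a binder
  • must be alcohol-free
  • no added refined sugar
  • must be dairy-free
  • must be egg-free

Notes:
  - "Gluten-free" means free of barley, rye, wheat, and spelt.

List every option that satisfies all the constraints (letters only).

A: has spelt, so not gluten-free — no
B: nothing on the exclusion list — OK
C: has egg yolk, so not egg-free — reject
D: has egg white, so not egg-free; has milk powder, so not dairy-free (and 1 more) — no
E: has whole egg, so not egg-free; has cane sugar, so not no-added-sugar — reject
F: has sherry, so not alcohol-free — no
G: not usable as a binder; has wheat flour, so not gluten-free — no
H: only pecan and xanthan gum; none excluded — OK
I: works as a binder, no alcohol, gluten-free — valid

B, H, I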